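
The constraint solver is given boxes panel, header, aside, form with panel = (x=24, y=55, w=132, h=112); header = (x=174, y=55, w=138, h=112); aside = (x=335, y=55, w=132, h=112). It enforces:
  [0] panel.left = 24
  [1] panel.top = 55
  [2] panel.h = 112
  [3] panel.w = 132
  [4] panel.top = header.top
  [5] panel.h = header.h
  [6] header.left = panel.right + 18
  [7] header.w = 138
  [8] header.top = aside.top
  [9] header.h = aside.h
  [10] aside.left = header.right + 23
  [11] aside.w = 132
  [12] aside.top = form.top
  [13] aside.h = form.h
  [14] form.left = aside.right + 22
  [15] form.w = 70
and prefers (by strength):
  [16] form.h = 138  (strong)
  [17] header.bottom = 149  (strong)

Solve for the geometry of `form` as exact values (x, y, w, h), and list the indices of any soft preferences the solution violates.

form = (x=489, y=55, w=70, h=112)
violated soft preferences: 16, 17

1. form.y = 55  [aside.top = form.top]
2. form.h = 112  [aside.h = form.h]
3. form.x = 489  [form.left = aside.right + 22]
4. form.w = 70  [form.w = 70]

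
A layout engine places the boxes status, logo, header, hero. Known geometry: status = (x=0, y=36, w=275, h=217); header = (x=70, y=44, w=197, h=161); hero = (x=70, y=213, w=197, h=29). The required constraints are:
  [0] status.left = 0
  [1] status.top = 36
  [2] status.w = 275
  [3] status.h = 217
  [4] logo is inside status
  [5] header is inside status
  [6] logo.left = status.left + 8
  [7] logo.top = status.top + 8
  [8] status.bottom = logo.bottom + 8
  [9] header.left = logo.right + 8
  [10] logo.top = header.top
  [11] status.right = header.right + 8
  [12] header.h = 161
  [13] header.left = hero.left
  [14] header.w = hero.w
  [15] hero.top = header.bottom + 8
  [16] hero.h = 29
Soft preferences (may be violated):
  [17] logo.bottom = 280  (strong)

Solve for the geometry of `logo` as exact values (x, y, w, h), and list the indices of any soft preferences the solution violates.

1. logo.x = 8  [logo.left = status.left + 8]
2. logo.y = 44  [logo.top = status.top + 8]
3. logo.h = 201  [status.bottom = logo.bottom + 8]
4. logo.w = 54  [header.left = logo.right + 8]

logo = (x=8, y=44, w=54, h=201)
violated soft preferences: 17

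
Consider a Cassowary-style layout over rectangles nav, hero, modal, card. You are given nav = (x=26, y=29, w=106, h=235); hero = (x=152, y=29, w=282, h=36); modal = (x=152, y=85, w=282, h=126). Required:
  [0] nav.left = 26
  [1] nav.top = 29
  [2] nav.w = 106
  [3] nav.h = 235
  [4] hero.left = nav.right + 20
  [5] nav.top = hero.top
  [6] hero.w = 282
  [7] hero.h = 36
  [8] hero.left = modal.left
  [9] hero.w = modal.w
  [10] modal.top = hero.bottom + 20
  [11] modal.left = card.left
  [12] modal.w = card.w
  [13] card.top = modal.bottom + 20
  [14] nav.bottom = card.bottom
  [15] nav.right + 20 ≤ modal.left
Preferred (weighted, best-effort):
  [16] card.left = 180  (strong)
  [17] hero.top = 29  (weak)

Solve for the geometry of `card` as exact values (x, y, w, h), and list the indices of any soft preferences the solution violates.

1. card.x = 152  [modal.left = card.left]
2. card.w = 282  [modal.w = card.w]
3. card.y = 231  [card.top = modal.bottom + 20]
4. card.h = 33  [nav.bottom = card.bottom]

card = (x=152, y=231, w=282, h=33)
violated soft preferences: 16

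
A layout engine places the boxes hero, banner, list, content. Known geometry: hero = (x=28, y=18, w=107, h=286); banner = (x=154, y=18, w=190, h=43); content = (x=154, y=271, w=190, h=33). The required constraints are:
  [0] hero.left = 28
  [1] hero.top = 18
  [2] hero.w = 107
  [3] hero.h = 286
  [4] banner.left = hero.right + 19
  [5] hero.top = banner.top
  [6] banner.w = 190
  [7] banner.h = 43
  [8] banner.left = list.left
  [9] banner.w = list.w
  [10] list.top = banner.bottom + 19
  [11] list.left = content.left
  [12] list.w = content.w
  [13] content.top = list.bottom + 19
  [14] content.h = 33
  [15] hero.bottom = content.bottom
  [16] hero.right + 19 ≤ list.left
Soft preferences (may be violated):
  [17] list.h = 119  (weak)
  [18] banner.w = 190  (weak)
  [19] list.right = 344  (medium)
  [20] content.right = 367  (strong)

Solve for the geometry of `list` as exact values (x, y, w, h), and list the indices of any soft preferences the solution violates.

1. list.x = 154  [banner.left = list.left]
2. list.w = 190  [banner.w = list.w]
3. list.y = 80  [list.top = banner.bottom + 19]
4. list.h = 172  [content.top = list.bottom + 19]

list = (x=154, y=80, w=190, h=172)
violated soft preferences: 17, 20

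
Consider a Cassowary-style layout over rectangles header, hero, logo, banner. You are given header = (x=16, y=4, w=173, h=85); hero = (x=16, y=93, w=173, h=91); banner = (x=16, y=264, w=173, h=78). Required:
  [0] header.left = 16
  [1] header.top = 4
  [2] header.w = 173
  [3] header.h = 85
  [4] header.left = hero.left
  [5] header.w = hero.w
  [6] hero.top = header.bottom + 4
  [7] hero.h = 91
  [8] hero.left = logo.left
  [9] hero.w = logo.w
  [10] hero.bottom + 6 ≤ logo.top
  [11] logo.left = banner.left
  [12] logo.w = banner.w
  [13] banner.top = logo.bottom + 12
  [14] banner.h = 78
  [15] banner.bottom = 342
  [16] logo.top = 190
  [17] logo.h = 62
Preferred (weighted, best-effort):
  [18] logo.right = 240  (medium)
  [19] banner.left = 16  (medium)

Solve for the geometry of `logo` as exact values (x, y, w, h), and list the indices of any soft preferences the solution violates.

logo = (x=16, y=190, w=173, h=62)
violated soft preferences: 18

1. logo.x = 16  [hero.left = logo.left]
2. logo.w = 173  [hero.w = logo.w]
3. logo.y = 190  [logo.top = 190]
4. logo.h = 62  [logo.h = 62]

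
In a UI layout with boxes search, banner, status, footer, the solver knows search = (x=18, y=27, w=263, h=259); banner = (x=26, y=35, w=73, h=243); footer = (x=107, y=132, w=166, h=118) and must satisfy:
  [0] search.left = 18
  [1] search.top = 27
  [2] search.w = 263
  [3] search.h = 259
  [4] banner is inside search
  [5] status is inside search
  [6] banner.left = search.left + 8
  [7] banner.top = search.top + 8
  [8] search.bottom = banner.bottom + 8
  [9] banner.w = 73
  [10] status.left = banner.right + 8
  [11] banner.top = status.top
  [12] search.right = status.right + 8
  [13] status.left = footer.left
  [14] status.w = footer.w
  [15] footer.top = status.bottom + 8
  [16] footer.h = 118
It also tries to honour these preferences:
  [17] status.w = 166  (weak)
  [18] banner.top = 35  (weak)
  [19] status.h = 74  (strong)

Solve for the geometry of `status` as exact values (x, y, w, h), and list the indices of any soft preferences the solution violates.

1. status.x = 107  [status.left = banner.right + 8]
2. status.y = 35  [banner.top = status.top]
3. status.w = 166  [search.right = status.right + 8]
4. status.h = 89  [footer.top = status.bottom + 8]

status = (x=107, y=35, w=166, h=89)
violated soft preferences: 19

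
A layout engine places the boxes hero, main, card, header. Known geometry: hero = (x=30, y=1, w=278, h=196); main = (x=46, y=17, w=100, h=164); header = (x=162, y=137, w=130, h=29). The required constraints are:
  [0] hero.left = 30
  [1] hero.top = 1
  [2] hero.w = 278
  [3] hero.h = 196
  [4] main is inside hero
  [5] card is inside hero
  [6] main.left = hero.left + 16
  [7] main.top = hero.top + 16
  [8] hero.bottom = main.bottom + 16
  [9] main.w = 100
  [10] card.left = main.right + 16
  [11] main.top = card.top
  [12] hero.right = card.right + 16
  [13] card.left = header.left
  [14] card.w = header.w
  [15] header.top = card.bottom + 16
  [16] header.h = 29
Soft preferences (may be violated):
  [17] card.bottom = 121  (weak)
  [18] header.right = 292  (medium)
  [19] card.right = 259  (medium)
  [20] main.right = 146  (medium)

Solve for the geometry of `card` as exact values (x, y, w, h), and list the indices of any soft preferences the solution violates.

1. card.x = 162  [card.left = main.right + 16]
2. card.y = 17  [main.top = card.top]
3. card.w = 130  [hero.right = card.right + 16]
4. card.h = 104  [header.top = card.bottom + 16]

card = (x=162, y=17, w=130, h=104)
violated soft preferences: 19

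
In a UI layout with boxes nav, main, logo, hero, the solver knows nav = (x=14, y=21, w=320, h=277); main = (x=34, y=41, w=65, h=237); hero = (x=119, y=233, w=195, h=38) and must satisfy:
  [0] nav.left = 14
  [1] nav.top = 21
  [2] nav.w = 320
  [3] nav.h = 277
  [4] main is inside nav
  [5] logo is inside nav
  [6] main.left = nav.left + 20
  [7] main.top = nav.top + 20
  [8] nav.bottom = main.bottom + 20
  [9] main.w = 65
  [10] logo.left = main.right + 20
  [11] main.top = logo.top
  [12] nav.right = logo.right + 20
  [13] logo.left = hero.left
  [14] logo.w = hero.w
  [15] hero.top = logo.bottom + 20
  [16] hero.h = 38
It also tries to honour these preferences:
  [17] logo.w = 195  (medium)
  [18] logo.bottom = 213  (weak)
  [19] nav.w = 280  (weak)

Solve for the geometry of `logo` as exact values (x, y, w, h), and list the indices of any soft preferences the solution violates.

logo = (x=119, y=41, w=195, h=172)
violated soft preferences: 19

1. logo.x = 119  [logo.left = main.right + 20]
2. logo.y = 41  [main.top = logo.top]
3. logo.w = 195  [nav.right = logo.right + 20]
4. logo.h = 172  [hero.top = logo.bottom + 20]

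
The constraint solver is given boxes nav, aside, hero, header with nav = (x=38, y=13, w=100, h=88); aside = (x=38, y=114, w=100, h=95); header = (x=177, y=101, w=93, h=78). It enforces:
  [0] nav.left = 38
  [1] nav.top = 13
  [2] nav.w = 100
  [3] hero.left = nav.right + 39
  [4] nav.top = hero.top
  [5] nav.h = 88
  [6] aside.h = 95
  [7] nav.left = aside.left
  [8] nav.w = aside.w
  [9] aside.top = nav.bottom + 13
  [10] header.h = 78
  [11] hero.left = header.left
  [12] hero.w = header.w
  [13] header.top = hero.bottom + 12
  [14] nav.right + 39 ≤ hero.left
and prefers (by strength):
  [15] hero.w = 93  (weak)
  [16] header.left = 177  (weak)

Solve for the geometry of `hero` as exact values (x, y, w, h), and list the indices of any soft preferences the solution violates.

hero = (x=177, y=13, w=93, h=76)
violated soft preferences: none

1. hero.x = 177  [hero.left = nav.right + 39]
2. hero.y = 13  [nav.top = hero.top]
3. hero.w = 93  [hero.w = header.w]
4. hero.h = 76  [header.top = hero.bottom + 12]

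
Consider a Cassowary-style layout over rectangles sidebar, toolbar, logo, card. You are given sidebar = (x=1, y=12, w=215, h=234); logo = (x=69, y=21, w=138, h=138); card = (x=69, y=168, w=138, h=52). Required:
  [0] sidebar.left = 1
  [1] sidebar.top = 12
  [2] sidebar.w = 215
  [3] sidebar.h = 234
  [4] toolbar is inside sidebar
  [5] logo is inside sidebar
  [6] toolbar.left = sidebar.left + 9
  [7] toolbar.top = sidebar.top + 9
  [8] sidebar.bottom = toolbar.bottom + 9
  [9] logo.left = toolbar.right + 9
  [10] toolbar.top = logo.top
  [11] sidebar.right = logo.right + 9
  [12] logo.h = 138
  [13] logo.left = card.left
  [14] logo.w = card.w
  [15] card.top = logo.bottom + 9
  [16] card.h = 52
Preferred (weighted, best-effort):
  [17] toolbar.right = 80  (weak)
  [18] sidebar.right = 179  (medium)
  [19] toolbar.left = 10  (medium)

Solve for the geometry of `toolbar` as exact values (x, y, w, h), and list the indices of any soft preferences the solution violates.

toolbar = (x=10, y=21, w=50, h=216)
violated soft preferences: 17, 18

1. toolbar.x = 10  [toolbar.left = sidebar.left + 9]
2. toolbar.y = 21  [toolbar.top = sidebar.top + 9]
3. toolbar.h = 216  [sidebar.bottom = toolbar.bottom + 9]
4. toolbar.w = 50  [logo.left = toolbar.right + 9]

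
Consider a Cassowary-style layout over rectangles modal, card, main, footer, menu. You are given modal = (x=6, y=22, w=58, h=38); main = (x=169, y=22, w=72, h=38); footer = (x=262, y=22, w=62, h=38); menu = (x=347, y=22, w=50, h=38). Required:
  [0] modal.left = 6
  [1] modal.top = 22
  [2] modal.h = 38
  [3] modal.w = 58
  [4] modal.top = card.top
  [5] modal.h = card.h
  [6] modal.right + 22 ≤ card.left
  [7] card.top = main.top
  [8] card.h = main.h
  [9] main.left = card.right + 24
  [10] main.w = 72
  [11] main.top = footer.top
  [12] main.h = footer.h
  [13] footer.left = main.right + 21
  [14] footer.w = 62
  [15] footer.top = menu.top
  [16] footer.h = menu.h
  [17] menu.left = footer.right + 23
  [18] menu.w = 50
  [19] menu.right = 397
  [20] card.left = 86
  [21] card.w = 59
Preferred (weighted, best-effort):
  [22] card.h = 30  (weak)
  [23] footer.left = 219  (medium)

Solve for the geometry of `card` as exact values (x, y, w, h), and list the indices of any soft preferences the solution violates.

card = (x=86, y=22, w=59, h=38)
violated soft preferences: 22, 23

1. card.y = 22  [modal.top = card.top]
2. card.h = 38  [modal.h = card.h]
3. card.x = 86  [card.left = 86]
4. card.w = 59  [card.w = 59]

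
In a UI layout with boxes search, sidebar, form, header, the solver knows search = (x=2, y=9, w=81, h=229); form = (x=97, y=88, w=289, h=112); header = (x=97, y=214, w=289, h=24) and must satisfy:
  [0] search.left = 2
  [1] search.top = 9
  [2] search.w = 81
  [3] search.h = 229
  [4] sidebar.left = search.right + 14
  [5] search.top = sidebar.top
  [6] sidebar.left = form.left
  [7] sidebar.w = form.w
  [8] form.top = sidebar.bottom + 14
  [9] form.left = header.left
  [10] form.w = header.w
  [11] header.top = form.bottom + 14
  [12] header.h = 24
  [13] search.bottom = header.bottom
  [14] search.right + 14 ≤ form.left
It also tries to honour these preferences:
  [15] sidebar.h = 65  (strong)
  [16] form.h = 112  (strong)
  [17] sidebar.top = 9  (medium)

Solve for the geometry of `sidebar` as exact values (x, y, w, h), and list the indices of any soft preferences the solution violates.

1. sidebar.x = 97  [sidebar.left = search.right + 14]
2. sidebar.y = 9  [search.top = sidebar.top]
3. sidebar.w = 289  [sidebar.w = form.w]
4. sidebar.h = 65  [form.top = sidebar.bottom + 14]

sidebar = (x=97, y=9, w=289, h=65)
violated soft preferences: none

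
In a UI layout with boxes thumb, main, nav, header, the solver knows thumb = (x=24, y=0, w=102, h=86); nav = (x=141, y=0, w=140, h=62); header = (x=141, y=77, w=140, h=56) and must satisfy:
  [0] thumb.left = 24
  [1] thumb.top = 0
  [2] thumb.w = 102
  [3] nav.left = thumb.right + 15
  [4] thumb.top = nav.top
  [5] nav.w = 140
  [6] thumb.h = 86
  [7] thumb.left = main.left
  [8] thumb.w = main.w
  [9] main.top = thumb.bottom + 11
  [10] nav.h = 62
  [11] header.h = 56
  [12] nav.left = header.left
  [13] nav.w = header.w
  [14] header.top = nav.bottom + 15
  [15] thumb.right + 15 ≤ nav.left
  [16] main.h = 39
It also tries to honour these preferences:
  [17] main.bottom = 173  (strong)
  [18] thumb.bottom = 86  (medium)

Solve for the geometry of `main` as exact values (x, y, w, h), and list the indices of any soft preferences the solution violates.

1. main.x = 24  [thumb.left = main.left]
2. main.w = 102  [thumb.w = main.w]
3. main.y = 97  [main.top = thumb.bottom + 11]
4. main.h = 39  [main.h = 39]

main = (x=24, y=97, w=102, h=39)
violated soft preferences: 17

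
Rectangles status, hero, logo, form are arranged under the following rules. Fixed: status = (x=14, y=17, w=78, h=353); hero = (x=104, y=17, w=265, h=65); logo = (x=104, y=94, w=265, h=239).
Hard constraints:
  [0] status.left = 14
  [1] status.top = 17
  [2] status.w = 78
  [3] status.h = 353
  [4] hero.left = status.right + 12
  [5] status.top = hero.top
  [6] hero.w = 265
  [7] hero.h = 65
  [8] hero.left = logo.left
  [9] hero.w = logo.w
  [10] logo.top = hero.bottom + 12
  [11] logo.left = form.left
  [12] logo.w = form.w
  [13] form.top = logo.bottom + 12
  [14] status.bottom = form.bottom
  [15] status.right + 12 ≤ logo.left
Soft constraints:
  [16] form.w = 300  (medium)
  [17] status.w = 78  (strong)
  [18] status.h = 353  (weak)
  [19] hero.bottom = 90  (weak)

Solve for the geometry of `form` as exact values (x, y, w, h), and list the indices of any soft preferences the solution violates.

1. form.x = 104  [logo.left = form.left]
2. form.w = 265  [logo.w = form.w]
3. form.y = 345  [form.top = logo.bottom + 12]
4. form.h = 25  [status.bottom = form.bottom]

form = (x=104, y=345, w=265, h=25)
violated soft preferences: 16, 19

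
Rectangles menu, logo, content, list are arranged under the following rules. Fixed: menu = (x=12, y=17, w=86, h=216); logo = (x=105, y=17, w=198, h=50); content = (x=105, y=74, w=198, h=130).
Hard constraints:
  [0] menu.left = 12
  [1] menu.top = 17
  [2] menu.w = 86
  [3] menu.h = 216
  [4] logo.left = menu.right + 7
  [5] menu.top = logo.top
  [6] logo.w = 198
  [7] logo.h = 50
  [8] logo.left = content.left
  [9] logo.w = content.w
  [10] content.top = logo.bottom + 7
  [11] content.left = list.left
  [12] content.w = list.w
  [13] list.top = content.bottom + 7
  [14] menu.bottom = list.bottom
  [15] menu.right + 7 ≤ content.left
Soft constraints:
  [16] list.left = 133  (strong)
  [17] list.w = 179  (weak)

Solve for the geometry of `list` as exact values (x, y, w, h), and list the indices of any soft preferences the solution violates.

list = (x=105, y=211, w=198, h=22)
violated soft preferences: 16, 17

1. list.x = 105  [content.left = list.left]
2. list.w = 198  [content.w = list.w]
3. list.y = 211  [list.top = content.bottom + 7]
4. list.h = 22  [menu.bottom = list.bottom]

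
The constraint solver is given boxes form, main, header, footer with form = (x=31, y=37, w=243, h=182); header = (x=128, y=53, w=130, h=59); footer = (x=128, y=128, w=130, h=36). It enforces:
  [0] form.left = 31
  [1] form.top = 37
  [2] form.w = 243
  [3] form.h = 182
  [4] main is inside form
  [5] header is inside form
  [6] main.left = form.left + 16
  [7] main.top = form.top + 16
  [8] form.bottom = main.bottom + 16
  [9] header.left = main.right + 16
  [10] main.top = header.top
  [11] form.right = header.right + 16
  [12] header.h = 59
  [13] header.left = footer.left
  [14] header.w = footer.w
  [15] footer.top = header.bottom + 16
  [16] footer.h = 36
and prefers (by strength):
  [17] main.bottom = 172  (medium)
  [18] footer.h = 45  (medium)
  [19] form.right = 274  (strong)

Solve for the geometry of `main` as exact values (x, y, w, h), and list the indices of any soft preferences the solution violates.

main = (x=47, y=53, w=65, h=150)
violated soft preferences: 17, 18

1. main.x = 47  [main.left = form.left + 16]
2. main.y = 53  [main.top = form.top + 16]
3. main.h = 150  [form.bottom = main.bottom + 16]
4. main.w = 65  [header.left = main.right + 16]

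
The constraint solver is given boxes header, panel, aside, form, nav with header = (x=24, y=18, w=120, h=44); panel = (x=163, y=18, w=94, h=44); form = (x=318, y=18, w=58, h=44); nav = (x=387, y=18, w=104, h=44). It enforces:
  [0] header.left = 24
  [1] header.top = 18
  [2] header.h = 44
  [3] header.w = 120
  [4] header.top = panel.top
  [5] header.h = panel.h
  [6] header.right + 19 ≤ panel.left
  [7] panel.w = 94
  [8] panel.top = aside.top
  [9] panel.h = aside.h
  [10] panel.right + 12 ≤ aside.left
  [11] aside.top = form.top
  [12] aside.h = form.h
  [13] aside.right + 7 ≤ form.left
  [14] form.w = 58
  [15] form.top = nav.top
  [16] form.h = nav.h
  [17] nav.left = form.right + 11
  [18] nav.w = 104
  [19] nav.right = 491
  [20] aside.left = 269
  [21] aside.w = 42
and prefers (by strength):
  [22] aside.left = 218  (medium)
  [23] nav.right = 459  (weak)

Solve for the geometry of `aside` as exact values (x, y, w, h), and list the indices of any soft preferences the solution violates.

1. aside.y = 18  [panel.top = aside.top]
2. aside.h = 44  [panel.h = aside.h]
3. aside.x = 269  [aside.left = 269]
4. aside.w = 42  [aside.w = 42]

aside = (x=269, y=18, w=42, h=44)
violated soft preferences: 22, 23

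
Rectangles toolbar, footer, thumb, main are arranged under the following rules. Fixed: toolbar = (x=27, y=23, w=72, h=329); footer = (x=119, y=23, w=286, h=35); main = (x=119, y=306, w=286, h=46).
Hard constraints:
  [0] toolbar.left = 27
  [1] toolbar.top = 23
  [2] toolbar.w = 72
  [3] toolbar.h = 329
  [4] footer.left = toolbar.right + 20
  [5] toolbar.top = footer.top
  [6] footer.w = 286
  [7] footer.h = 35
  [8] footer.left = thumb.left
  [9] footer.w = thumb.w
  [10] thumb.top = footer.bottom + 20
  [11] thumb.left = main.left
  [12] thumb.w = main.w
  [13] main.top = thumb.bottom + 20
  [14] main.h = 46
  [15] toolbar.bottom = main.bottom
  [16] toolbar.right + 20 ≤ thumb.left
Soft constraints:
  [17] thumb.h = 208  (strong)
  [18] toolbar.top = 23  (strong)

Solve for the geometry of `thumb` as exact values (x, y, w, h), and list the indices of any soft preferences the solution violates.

1. thumb.x = 119  [footer.left = thumb.left]
2. thumb.w = 286  [footer.w = thumb.w]
3. thumb.y = 78  [thumb.top = footer.bottom + 20]
4. thumb.h = 208  [main.top = thumb.bottom + 20]

thumb = (x=119, y=78, w=286, h=208)
violated soft preferences: none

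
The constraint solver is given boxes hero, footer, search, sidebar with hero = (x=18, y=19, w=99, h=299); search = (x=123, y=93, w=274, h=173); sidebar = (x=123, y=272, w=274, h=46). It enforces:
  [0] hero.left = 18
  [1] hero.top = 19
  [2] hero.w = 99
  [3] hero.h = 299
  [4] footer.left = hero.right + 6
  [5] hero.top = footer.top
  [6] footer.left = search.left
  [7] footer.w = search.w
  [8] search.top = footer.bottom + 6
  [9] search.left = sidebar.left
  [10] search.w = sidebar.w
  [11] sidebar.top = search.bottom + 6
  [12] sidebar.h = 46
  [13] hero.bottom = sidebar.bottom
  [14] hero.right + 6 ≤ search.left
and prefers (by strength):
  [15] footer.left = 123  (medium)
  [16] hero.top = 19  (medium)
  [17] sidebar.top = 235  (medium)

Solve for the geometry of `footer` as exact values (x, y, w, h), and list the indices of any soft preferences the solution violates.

1. footer.x = 123  [footer.left = hero.right + 6]
2. footer.y = 19  [hero.top = footer.top]
3. footer.w = 274  [footer.w = search.w]
4. footer.h = 68  [search.top = footer.bottom + 6]

footer = (x=123, y=19, w=274, h=68)
violated soft preferences: 17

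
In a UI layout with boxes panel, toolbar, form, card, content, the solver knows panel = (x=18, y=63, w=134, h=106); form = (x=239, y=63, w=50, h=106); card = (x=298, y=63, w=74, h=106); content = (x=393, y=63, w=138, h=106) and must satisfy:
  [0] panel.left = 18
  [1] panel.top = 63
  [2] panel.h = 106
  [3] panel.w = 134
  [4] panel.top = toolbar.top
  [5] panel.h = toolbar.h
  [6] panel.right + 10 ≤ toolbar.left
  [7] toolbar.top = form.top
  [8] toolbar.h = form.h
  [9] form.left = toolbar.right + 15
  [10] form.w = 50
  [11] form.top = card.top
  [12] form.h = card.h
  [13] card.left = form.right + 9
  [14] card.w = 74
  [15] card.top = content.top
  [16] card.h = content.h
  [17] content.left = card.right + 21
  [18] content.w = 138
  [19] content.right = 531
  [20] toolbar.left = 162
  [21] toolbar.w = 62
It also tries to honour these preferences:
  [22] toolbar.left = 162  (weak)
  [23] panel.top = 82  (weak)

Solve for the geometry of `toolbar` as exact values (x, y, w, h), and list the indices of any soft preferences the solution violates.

toolbar = (x=162, y=63, w=62, h=106)
violated soft preferences: 23

1. toolbar.y = 63  [panel.top = toolbar.top]
2. toolbar.h = 106  [panel.h = toolbar.h]
3. toolbar.x = 162  [toolbar.left = 162]
4. toolbar.w = 62  [toolbar.w = 62]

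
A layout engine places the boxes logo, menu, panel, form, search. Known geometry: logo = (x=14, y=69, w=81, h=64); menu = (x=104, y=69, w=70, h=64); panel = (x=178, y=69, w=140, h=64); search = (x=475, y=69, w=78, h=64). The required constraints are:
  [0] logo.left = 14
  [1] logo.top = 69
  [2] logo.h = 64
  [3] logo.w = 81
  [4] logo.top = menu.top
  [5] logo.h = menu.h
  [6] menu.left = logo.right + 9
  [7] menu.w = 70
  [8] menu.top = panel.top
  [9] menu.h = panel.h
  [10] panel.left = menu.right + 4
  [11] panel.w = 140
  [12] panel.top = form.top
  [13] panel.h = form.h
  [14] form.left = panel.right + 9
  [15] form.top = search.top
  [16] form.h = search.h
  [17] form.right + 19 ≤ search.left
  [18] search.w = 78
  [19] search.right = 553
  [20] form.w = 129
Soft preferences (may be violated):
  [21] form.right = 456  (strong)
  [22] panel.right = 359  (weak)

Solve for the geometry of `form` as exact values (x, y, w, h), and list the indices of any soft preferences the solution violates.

form = (x=327, y=69, w=129, h=64)
violated soft preferences: 22

1. form.y = 69  [panel.top = form.top]
2. form.h = 64  [panel.h = form.h]
3. form.x = 327  [form.left = panel.right + 9]
4. form.w = 129  [form.w = 129]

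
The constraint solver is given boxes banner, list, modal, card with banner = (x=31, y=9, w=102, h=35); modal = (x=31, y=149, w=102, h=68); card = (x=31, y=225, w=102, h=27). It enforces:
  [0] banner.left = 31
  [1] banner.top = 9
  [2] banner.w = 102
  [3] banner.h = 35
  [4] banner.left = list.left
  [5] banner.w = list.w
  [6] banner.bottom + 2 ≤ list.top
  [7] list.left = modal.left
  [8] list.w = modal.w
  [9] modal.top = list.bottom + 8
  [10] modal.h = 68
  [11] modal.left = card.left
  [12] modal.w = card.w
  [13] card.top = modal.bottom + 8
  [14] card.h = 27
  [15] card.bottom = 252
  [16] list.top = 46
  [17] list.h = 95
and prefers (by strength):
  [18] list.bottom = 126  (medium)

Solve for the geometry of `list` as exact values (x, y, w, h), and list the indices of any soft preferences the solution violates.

list = (x=31, y=46, w=102, h=95)
violated soft preferences: 18

1. list.x = 31  [banner.left = list.left]
2. list.w = 102  [banner.w = list.w]
3. list.y = 46  [list.top = 46]
4. list.h = 95  [list.h = 95]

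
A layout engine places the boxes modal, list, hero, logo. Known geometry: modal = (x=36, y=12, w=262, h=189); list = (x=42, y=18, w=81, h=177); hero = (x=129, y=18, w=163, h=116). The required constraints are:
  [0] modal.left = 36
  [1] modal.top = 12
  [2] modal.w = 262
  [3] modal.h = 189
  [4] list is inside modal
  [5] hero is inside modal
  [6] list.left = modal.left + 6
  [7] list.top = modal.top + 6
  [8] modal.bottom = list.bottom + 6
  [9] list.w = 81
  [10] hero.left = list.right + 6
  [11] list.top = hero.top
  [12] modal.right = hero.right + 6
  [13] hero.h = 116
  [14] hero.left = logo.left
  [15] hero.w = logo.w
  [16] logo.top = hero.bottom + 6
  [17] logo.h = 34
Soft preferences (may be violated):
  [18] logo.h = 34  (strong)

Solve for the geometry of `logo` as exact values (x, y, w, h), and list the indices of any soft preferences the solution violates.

1. logo.x = 129  [hero.left = logo.left]
2. logo.w = 163  [hero.w = logo.w]
3. logo.y = 140  [logo.top = hero.bottom + 6]
4. logo.h = 34  [logo.h = 34]

logo = (x=129, y=140, w=163, h=34)
violated soft preferences: none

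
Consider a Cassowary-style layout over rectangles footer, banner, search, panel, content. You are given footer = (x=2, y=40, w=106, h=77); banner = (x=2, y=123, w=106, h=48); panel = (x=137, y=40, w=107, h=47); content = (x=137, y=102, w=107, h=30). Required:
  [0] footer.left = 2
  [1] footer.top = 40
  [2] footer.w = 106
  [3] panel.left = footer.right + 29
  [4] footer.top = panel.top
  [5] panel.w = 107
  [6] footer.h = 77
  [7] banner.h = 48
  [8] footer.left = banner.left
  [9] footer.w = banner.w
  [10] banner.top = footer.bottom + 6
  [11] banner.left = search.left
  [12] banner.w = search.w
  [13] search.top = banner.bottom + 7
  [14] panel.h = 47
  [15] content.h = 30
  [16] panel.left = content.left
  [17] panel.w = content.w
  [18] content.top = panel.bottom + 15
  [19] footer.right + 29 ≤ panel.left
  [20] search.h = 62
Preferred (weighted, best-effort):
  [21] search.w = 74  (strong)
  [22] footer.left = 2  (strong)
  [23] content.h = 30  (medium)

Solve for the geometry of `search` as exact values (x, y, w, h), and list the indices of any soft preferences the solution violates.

1. search.x = 2  [banner.left = search.left]
2. search.w = 106  [banner.w = search.w]
3. search.y = 178  [search.top = banner.bottom + 7]
4. search.h = 62  [search.h = 62]

search = (x=2, y=178, w=106, h=62)
violated soft preferences: 21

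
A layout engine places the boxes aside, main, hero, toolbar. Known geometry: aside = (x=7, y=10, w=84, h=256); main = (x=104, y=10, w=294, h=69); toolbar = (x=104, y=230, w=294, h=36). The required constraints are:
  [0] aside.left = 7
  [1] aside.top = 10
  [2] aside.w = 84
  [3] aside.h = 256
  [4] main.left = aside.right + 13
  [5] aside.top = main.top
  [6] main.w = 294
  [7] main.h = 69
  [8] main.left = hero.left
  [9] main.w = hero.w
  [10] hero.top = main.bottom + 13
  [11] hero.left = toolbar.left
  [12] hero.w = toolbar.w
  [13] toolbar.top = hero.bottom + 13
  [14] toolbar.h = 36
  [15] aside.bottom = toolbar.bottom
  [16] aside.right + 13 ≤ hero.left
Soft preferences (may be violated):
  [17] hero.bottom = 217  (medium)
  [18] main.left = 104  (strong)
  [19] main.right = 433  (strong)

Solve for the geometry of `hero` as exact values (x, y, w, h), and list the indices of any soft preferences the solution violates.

hero = (x=104, y=92, w=294, h=125)
violated soft preferences: 19

1. hero.x = 104  [main.left = hero.left]
2. hero.w = 294  [main.w = hero.w]
3. hero.y = 92  [hero.top = main.bottom + 13]
4. hero.h = 125  [toolbar.top = hero.bottom + 13]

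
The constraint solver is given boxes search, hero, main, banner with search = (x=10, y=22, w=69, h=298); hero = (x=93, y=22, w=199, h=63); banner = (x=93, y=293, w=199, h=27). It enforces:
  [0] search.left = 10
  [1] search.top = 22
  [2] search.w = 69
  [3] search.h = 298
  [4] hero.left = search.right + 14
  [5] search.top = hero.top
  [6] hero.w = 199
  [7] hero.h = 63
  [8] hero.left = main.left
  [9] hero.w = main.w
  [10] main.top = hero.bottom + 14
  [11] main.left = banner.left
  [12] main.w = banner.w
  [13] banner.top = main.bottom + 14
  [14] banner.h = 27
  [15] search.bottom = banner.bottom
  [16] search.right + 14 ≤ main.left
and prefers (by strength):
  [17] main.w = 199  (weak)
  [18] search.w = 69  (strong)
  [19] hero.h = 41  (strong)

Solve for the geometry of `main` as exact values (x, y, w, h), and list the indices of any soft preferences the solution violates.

main = (x=93, y=99, w=199, h=180)
violated soft preferences: 19

1. main.x = 93  [hero.left = main.left]
2. main.w = 199  [hero.w = main.w]
3. main.y = 99  [main.top = hero.bottom + 14]
4. main.h = 180  [banner.top = main.bottom + 14]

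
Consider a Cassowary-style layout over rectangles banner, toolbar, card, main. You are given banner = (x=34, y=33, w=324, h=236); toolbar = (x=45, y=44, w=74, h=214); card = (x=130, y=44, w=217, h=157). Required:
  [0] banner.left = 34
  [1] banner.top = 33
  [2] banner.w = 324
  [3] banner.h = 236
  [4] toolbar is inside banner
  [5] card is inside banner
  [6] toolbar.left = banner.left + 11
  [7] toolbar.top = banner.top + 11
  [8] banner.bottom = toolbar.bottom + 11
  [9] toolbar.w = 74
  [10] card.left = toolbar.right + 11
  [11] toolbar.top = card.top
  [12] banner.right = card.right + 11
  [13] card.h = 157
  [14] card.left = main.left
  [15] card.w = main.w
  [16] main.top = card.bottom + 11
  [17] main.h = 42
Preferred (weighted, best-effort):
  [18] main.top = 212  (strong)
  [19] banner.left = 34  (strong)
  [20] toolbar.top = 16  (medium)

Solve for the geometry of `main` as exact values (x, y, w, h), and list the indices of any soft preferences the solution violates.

main = (x=130, y=212, w=217, h=42)
violated soft preferences: 20

1. main.x = 130  [card.left = main.left]
2. main.w = 217  [card.w = main.w]
3. main.y = 212  [main.top = card.bottom + 11]
4. main.h = 42  [main.h = 42]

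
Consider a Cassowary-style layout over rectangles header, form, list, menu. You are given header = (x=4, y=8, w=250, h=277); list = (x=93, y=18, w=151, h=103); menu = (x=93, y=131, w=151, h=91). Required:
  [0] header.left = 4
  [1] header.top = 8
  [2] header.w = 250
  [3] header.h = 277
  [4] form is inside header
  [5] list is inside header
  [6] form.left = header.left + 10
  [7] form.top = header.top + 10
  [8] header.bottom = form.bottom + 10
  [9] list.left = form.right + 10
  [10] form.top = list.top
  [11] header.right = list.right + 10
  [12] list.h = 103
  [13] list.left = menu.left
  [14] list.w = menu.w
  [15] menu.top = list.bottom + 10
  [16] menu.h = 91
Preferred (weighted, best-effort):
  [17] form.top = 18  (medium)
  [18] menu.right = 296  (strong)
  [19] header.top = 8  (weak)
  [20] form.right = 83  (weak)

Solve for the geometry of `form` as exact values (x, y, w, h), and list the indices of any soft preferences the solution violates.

1. form.x = 14  [form.left = header.left + 10]
2. form.y = 18  [form.top = header.top + 10]
3. form.h = 257  [header.bottom = form.bottom + 10]
4. form.w = 69  [list.left = form.right + 10]

form = (x=14, y=18, w=69, h=257)
violated soft preferences: 18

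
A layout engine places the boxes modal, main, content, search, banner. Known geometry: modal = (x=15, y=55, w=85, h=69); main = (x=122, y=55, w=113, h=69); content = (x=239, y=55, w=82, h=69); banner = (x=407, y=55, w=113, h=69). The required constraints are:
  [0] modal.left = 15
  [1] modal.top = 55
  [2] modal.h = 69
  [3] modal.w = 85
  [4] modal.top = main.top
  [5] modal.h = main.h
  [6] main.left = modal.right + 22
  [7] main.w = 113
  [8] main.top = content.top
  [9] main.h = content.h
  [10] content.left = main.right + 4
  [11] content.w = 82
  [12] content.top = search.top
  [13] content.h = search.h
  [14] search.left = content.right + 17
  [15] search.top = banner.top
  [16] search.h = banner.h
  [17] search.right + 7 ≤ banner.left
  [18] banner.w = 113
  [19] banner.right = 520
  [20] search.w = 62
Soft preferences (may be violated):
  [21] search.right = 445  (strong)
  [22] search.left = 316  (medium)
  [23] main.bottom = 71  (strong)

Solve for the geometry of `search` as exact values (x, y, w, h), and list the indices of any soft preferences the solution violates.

search = (x=338, y=55, w=62, h=69)
violated soft preferences: 21, 22, 23

1. search.y = 55  [content.top = search.top]
2. search.h = 69  [content.h = search.h]
3. search.x = 338  [search.left = content.right + 17]
4. search.w = 62  [search.w = 62]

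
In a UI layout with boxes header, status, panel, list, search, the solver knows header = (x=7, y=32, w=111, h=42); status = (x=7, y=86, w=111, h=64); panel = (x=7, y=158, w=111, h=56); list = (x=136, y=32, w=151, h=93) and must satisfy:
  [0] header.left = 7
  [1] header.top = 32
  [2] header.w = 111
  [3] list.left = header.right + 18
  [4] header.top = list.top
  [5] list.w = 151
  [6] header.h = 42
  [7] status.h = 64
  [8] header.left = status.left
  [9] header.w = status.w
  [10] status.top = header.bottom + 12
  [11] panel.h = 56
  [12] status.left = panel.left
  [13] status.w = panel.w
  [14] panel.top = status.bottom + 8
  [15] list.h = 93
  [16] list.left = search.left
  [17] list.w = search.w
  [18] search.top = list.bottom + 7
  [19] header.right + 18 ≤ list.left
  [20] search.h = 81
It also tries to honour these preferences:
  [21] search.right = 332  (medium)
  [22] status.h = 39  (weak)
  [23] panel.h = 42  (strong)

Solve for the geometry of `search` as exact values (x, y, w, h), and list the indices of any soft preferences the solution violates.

1. search.x = 136  [list.left = search.left]
2. search.w = 151  [list.w = search.w]
3. search.y = 132  [search.top = list.bottom + 7]
4. search.h = 81  [search.h = 81]

search = (x=136, y=132, w=151, h=81)
violated soft preferences: 21, 22, 23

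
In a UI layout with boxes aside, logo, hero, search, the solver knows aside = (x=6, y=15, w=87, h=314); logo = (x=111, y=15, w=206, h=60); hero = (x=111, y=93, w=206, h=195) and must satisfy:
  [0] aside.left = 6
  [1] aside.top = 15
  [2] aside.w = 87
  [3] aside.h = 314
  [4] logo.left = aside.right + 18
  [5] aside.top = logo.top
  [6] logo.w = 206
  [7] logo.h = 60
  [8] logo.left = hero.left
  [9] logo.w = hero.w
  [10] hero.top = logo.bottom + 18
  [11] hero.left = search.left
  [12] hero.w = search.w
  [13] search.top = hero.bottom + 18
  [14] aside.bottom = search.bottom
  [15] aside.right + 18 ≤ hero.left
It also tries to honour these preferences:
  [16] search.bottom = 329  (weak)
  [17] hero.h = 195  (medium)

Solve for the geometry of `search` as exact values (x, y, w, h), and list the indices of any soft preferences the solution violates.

search = (x=111, y=306, w=206, h=23)
violated soft preferences: none

1. search.x = 111  [hero.left = search.left]
2. search.w = 206  [hero.w = search.w]
3. search.y = 306  [search.top = hero.bottom + 18]
4. search.h = 23  [aside.bottom = search.bottom]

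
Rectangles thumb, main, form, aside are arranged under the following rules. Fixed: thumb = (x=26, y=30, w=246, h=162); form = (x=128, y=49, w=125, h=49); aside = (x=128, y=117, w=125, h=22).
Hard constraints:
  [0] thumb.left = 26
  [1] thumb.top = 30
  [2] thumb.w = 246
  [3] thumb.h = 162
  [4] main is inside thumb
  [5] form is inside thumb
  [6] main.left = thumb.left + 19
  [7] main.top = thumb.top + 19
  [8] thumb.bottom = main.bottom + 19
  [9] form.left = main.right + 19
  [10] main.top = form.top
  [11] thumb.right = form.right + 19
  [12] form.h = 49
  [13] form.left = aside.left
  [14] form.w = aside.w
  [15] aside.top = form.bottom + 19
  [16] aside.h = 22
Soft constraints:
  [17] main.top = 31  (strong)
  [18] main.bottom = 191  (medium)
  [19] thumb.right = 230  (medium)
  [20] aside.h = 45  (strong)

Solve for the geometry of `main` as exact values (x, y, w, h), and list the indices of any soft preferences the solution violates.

1. main.x = 45  [main.left = thumb.left + 19]
2. main.y = 49  [main.top = thumb.top + 19]
3. main.h = 124  [thumb.bottom = main.bottom + 19]
4. main.w = 64  [form.left = main.right + 19]

main = (x=45, y=49, w=64, h=124)
violated soft preferences: 17, 18, 19, 20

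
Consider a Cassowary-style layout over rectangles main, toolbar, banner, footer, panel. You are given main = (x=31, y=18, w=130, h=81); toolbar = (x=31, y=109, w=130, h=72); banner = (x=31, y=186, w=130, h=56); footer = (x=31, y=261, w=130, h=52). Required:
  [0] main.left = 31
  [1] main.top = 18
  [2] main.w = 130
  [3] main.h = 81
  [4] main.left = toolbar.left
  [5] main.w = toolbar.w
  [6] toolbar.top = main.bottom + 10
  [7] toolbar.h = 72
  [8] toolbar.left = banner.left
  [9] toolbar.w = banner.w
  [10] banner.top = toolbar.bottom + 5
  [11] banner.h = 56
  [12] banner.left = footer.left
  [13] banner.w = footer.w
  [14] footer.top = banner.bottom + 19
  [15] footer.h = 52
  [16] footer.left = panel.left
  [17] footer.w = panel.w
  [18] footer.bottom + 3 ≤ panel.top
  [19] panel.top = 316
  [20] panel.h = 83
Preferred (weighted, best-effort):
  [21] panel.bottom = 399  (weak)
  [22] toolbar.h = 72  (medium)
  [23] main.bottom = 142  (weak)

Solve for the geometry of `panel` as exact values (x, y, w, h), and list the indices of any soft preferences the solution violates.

1. panel.x = 31  [footer.left = panel.left]
2. panel.w = 130  [footer.w = panel.w]
3. panel.y = 316  [panel.top = 316]
4. panel.h = 83  [panel.h = 83]

panel = (x=31, y=316, w=130, h=83)
violated soft preferences: 23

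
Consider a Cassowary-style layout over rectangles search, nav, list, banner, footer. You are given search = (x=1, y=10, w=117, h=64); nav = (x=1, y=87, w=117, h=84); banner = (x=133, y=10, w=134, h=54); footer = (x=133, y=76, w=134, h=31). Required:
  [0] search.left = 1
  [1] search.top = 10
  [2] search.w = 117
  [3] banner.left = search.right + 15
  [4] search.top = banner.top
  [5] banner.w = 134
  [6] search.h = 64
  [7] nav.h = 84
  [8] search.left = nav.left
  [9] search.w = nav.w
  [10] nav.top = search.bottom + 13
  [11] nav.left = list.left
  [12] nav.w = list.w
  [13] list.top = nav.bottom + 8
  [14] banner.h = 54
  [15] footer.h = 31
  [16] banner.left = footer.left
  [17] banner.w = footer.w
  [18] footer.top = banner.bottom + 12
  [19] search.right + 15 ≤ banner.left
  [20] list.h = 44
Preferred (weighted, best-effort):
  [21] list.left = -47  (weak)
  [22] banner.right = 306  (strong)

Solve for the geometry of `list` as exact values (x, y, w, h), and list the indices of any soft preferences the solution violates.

1. list.x = 1  [nav.left = list.left]
2. list.w = 117  [nav.w = list.w]
3. list.y = 179  [list.top = nav.bottom + 8]
4. list.h = 44  [list.h = 44]

list = (x=1, y=179, w=117, h=44)
violated soft preferences: 21, 22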